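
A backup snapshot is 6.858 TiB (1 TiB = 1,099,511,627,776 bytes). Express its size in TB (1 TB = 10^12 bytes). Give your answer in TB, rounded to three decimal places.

6.858 TiB = 6.858 × 2^40 bytes = 7,540,450,743,287.808 bytes
1 TB = 10^12 bytes = 1,000,000,000,000 bytes
7,540,450,743,287.808 / 1,000,000,000,000 = 7.540 TB

7.540 TB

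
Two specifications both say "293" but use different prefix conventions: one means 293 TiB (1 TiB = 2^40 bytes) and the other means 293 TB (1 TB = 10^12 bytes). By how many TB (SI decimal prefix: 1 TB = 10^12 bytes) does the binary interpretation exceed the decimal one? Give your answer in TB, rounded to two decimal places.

293 TiB = 293 × 1,099,511,627,776 = 322,156,906,938,368 bytes
293 TB = 293 × 1,000,000,000,000 = 293,000,000,000,000 bytes
difference = 29,156,906,938,368 bytes
29,156,906,938,368 / 1,000,000,000,000 = 29.16 TB

29.16 TB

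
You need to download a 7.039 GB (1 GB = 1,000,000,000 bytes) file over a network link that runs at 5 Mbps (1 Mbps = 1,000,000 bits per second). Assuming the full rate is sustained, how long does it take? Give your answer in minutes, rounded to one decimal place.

7.039 GB = 7,039,000,000 bytes = 56,312,000,000 bits
5 Mbps = 5,000,000 bits/s
time = 56,312,000,000 / 5,000,000 = 11,262.40 s
11,262.40 s / 60 = 187.7 minutes

187.7 minutes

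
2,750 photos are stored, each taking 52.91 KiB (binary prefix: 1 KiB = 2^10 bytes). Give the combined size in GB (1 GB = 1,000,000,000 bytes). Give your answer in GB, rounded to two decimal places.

0.15 GB

Total = 2,750 × 52.91 KiB = 145502.5 KiB
= 145502.5 × 1,024 bytes = 148,994,560 bytes
1 GB = 1,000,000,000 bytes
148,994,560 / 1,000,000,000 = 0.15 GB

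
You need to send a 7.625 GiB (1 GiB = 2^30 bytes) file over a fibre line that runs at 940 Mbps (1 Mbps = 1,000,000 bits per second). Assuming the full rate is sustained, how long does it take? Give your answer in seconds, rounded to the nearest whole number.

7.625 GiB = 8,187,281,408 bytes = 65,498,251,264 bits
940 Mbps = 940,000,000 bits/s
time = 65,498,251,264 / 940,000,000 = 70 s

70 seconds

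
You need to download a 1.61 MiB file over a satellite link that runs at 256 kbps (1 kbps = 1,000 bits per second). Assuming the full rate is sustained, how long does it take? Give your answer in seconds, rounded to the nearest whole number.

1.61 MiB = 1,688,207.36 bytes = 13,505,658.88 bits
256 kbps = 256,000 bits/s
time = 13,505,658.88 / 256,000 = 53 s

53 seconds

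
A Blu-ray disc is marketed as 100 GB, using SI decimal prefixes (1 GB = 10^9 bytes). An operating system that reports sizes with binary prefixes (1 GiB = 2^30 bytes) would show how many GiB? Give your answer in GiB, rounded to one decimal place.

93.1 GiB

100 GB = 100 × 10^9 bytes = 100,000,000,000 bytes
1 GiB = 1,073,741,824 bytes
100,000,000,000 / 1,073,741,824 = 93.1 GiB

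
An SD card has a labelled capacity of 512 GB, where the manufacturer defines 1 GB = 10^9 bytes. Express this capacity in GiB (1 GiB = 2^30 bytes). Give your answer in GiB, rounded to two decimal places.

512 GB × 1,000,000,000 bytes/GB = 512,000,000,000 bytes
1 GiB = 1,073,741,824 bytes
512,000,000,000 / 1,073,741,824 = 476.84 GiB

476.84 GiB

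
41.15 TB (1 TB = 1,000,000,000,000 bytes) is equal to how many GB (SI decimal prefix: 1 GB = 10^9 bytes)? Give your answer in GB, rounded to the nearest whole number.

41,150 GB

41.15 TB = 41.15 × 10^12 bytes = 41,150,000,000,000 bytes
1 GB = 10^9 bytes = 1,000,000,000 bytes
41,150,000,000,000 / 1,000,000,000 = 41,150 GB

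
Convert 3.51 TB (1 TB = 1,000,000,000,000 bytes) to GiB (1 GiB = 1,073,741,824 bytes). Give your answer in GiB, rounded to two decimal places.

3.51 TB = 3.51 × 10^12 bytes = 3,510,000,000,000 bytes
1 GiB = 2^30 bytes = 1,073,741,824 bytes
3,510,000,000,000 / 1,073,741,824 = 3,268.94 GiB

3,268.94 GiB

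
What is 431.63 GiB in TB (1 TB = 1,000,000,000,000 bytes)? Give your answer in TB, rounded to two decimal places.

0.46 TB

431.63 GiB × 1,073,741,824 bytes/GiB = 463,459,183,493.12 bytes
1 TB = 1,000,000,000,000 bytes
463,459,183,493.12 / 1,000,000,000,000 = 0.46 TB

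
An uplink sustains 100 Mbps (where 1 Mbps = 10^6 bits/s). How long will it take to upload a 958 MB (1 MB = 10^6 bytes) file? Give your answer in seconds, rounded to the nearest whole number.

77 seconds

958 MB = 958,000,000 bytes = 7,664,000,000 bits
100 Mbps = 100,000,000 bits/s
time = 7,664,000,000 / 100,000,000 = 77 s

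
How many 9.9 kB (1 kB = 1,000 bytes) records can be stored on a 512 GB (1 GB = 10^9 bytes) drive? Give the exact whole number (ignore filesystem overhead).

51,717,171

Capacity: 512 GB = 512,000,000,000 bytes
Per item: 9.9 kB = 9,900 bytes
⌊512,000,000,000 / 9,900⌋ = 51,717,171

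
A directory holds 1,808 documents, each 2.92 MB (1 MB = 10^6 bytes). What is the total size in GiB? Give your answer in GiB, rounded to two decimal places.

4.92 GiB

Total = 1,808 × 2.92 MB = 5279.36 MB
= 5279.36 × 1,000,000 bytes = 5,279,360,000 bytes
1 GiB = 1,073,741,824 bytes
5,279,360,000 / 1,073,741,824 = 4.92 GiB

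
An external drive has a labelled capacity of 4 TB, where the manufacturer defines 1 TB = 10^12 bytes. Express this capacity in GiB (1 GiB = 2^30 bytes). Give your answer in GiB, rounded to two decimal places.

3,725.29 GiB

4 TB = 4 × 10^12 bytes = 4,000,000,000,000 bytes
1 GiB = 2^30 bytes = 1,073,741,824 bytes
4,000,000,000,000 / 1,073,741,824 = 3,725.29 GiB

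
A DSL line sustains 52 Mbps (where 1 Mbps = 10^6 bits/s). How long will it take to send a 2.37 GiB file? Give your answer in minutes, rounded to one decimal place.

2.37 GiB = 2,544,768,122.88 bytes = 20,358,144,983.04 bits
52 Mbps = 52,000,000 bits/s
time = 20,358,144,983.04 / 52,000,000 = 391.50 s
391.50 s / 60 = 6.5 minutes

6.5 minutes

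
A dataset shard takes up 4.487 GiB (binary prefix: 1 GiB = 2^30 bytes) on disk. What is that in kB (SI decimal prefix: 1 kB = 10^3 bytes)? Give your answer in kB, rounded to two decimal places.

4,817,879.56 kB

4.487 GiB = 4.487 × 2^30 bytes = 4,817,879,564.288 bytes
1 kB = 1,000 bytes
4,817,879,564.288 / 1,000 = 4,817,879.56 kB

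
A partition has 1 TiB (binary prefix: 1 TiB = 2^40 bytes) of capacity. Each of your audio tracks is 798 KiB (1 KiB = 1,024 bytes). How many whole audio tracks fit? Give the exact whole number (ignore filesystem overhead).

Capacity: 1 TiB = 1,099,511,627,776 bytes
Per item: 798 KiB = 817,152 bytes
⌊1,099,511,627,776 / 817,152⌋ = 1,345,541

1,345,541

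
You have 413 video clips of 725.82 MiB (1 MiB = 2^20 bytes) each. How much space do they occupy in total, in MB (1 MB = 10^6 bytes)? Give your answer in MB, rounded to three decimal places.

314,324.980 MB

Total = 413 × 725.82 MiB = 299763.66 MiB
= 299763.66 × 1,048,576 bytes = 314,324,979,548.16 bytes
1 MB = 1,000,000 bytes
314,324,979,548.16 / 1,000,000 = 314,324.980 MB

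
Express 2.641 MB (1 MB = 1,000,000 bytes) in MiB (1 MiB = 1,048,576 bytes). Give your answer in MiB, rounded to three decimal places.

2.519 MiB

2.641 MB = 2.641 × 10^6 bytes = 2,641,000 bytes
1 MiB = 1,048,576 bytes
2,641,000 / 1,048,576 = 2.519 MiB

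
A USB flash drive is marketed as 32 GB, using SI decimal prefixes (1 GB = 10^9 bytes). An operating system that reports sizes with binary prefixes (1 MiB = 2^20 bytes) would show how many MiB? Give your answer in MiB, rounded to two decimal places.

32 GB = 32 × 10^9 bytes = 32,000,000,000 bytes
1 MiB = 2^20 bytes = 1,048,576 bytes
32,000,000,000 / 1,048,576 = 30,517.58 MiB

30,517.58 MiB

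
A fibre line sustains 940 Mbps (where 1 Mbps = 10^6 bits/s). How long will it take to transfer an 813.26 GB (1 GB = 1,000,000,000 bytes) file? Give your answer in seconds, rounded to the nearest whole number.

813.26 GB = 813,260,000,000 bytes = 6,506,080,000,000 bits
940 Mbps = 940,000,000 bits/s
time = 6,506,080,000,000 / 940,000,000 = 6,921 s

6,921 seconds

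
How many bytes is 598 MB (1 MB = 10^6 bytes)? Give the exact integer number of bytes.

598,000,000 bytes

598 × 1,000,000 = 598,000,000 bytes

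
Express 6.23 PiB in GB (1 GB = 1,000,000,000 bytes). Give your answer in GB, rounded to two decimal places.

6.23 PiB = 6.23 × 2^50 bytes = 7,014,356,419,629,547.52 bytes
1 GB = 10^9 bytes = 1,000,000,000 bytes
7,014,356,419,629,547.52 / 1,000,000,000 = 7,014,356.42 GB

7,014,356.42 GB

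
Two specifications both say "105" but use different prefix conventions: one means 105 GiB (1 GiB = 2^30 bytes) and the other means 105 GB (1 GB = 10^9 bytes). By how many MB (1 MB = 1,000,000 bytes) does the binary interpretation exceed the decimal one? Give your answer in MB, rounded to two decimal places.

105 GiB = 105 × 1,073,741,824 = 112,742,891,520 bytes
105 GB = 105 × 1,000,000,000 = 105,000,000,000 bytes
difference = 7,742,891,520 bytes
7,742,891,520 / 1,000,000 = 7,742.89 MB

7,742.89 MB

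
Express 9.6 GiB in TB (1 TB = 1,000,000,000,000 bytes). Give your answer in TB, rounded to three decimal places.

0.010 TB

9.6 GiB × 1,073,741,824 bytes/GiB = 10,307,921,510.4 bytes
1 TB = 10^12 bytes = 1,000,000,000,000 bytes
10,307,921,510.4 / 1,000,000,000,000 = 0.010 TB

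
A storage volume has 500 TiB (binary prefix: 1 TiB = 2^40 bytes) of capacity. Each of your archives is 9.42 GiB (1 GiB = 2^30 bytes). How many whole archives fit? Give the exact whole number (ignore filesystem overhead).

Capacity: 500 TiB = 549,755,813,888,000 bytes
Per item: 9.42 GiB = 10,114,647,982.08 bytes
⌊549,755,813,888,000 / 10,114,647,982.08⌋ = 54,352

54,352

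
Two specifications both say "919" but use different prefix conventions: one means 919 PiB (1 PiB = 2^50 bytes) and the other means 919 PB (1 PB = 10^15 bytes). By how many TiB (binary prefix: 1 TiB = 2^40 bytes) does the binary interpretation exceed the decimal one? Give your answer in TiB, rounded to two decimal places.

919 PiB = 919 × 1,125,899,906,842,624 = 1,034,702,014,388,371,456 bytes
919 PB = 919 × 1,000,000,000,000,000 = 919,000,000,000,000,000 bytes
difference = 115,702,014,388,371,456 bytes
115,702,014,388,371,456 / 1,099,511,627,776 = 105,230.37 TiB

105,230.37 TiB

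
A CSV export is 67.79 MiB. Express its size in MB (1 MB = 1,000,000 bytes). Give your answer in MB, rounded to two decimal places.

71.08 MB

67.79 MiB = 67.79 × 2^20 bytes = 71,082,967.04 bytes
1 MB = 1,000,000 bytes
71,082,967.04 / 1,000,000 = 71.08 MB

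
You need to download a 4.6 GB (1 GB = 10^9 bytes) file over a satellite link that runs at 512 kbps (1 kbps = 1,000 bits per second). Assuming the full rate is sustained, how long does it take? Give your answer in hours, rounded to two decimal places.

4.6 GB = 4,600,000,000 bytes = 36,800,000,000 bits
512 kbps = 512,000 bits/s
time = 36,800,000,000 / 512,000 = 71,875.0000 s
71,875.0000 s / 3600 = 19.97 hours

19.97 hours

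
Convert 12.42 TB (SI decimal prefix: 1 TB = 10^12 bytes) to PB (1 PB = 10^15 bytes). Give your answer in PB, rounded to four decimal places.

12.42 TB = 12.42 × 10^12 bytes = 12,420,000,000,000 bytes
1 PB = 1,000,000,000,000,000 bytes
12,420,000,000,000 / 1,000,000,000,000,000 = 0.0124 PB

0.0124 PB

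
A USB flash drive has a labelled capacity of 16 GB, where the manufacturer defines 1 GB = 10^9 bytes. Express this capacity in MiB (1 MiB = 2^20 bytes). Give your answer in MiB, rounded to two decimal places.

16 GB = 16 × 10^9 bytes = 16,000,000,000 bytes
1 MiB = 1,048,576 bytes
16,000,000,000 / 1,048,576 = 15,258.79 MiB

15,258.79 MiB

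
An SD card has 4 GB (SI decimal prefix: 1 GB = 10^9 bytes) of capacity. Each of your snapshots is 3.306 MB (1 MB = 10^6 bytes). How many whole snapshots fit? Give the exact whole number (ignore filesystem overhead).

Capacity: 4 GB = 4,000,000,000 bytes
Per item: 3.306 MB = 3,306,000 bytes
⌊4,000,000,000 / 3,306,000⌋ = 1,209

1,209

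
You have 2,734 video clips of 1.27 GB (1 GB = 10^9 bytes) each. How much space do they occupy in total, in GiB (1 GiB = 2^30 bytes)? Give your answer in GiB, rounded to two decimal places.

Total = 2,734 × 1.27 GB = 3472.18 GB
= 3472.18 × 1,000,000,000 bytes = 3,472,180,000,000 bytes
1 GiB = 1,073,741,824 bytes
3,472,180,000,000 / 1,073,741,824 = 3,233.72 GiB

3,233.72 GiB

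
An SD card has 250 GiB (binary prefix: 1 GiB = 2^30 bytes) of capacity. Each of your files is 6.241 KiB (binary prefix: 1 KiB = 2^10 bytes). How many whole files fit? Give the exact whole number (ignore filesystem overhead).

Capacity: 250 GiB = 268,435,456,000 bytes
Per item: 6.241 KiB = 6,390.784 bytes
⌊268,435,456,000 / 6,390.784⌋ = 42,003,525

42,003,525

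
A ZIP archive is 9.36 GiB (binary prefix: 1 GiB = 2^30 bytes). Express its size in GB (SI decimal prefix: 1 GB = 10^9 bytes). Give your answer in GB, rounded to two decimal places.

9.36 GiB = 9.36 × 2^30 bytes = 10,050,223,472.64 bytes
1 GB = 10^9 bytes = 1,000,000,000 bytes
10,050,223,472.64 / 1,000,000,000 = 10.05 GB

10.05 GB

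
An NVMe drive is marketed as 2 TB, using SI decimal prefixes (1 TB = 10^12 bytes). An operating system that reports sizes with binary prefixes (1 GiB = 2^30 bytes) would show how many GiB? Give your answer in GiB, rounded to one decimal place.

2 TB = 2 × 10^12 bytes = 2,000,000,000,000 bytes
1 GiB = 1,073,741,824 bytes
2,000,000,000,000 / 1,073,741,824 = 1,862.6 GiB

1,862.6 GiB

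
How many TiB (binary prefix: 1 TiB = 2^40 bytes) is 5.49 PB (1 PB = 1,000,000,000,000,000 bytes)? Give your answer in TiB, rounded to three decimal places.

5.49 PB = 5.49 × 10^15 bytes = 5,490,000,000,000,000 bytes
1 TiB = 1,099,511,627,776 bytes
5,490,000,000,000,000 / 1,099,511,627,776 = 4,993.126 TiB

4,993.126 TiB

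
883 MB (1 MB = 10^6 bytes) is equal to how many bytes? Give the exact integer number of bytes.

883 × 1,000,000 = 883,000,000 bytes

883,000,000 bytes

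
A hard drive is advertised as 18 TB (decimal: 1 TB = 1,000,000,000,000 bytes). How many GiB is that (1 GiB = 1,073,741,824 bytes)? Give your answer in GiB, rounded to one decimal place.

18 TB = 18 × 10^12 bytes = 18,000,000,000,000 bytes
1 GiB = 2^30 bytes = 1,073,741,824 bytes
18,000,000,000,000 / 1,073,741,824 = 16,763.8 GiB

16,763.8 GiB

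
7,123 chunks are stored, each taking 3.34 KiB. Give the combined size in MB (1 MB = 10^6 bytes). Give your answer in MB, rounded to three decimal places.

Total = 7,123 × 3.34 KiB = 23790.82 KiB
= 23790.82 × 1,024 bytes = 24,361,799.68 bytes
1 MB = 1,000,000 bytes
24,361,799.68 / 1,000,000 = 24.362 MB

24.362 MB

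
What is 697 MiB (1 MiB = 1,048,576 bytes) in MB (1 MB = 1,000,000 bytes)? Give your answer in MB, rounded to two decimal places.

697 MiB × 1,048,576 bytes/MiB = 730,857,472 bytes
1 MB = 10^6 bytes = 1,000,000 bytes
730,857,472 / 1,000,000 = 730.86 MB

730.86 MB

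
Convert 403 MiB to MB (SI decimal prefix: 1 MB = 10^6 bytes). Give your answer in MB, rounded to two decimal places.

403 MiB × 1,048,576 bytes/MiB = 422,576,128 bytes
1 MB = 1,000,000 bytes
422,576,128 / 1,000,000 = 422.58 MB

422.58 MB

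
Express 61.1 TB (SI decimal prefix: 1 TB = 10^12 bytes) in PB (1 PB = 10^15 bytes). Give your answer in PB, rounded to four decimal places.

0.0611 PB

61.1 TB × 1,000,000,000,000 bytes/TB = 61,100,000,000,000 bytes
1 PB = 1,000,000,000,000,000 bytes
61,100,000,000,000 / 1,000,000,000,000,000 = 0.0611 PB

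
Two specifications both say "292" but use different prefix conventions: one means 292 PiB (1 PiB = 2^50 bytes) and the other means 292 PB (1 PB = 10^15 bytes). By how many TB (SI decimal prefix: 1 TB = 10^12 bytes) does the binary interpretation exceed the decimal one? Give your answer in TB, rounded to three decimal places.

292 PiB = 292 × 1,125,899,906,842,624 = 328,762,772,798,046,208 bytes
292 PB = 292 × 1,000,000,000,000,000 = 292,000,000,000,000,000 bytes
difference = 36,762,772,798,046,208 bytes
36,762,772,798,046,208 / 1,000,000,000,000 = 36,762.773 TB

36,762.773 TB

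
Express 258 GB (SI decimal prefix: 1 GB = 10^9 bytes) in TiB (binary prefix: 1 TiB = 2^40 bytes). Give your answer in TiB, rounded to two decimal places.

258 GB × 1,000,000,000 bytes/GB = 258,000,000,000 bytes
1 TiB = 1,099,511,627,776 bytes
258,000,000,000 / 1,099,511,627,776 = 0.23 TiB

0.23 TiB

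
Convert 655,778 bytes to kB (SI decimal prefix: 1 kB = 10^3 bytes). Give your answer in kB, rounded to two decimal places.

655.78 kB

655,778 bytes given.
1 kB = 1,000 bytes
655,778 / 1,000 = 655.78 kB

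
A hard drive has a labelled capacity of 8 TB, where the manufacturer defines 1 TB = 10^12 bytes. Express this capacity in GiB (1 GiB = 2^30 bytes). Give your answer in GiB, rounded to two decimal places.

7,450.58 GiB

8 TB × 1,000,000,000,000 bytes/TB = 8,000,000,000,000 bytes
1 GiB = 2^30 bytes = 1,073,741,824 bytes
8,000,000,000,000 / 1,073,741,824 = 7,450.58 GiB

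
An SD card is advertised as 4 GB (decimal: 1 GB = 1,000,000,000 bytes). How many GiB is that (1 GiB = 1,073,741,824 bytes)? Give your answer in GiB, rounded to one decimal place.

3.7 GiB

4 GB = 4 × 10^9 bytes = 4,000,000,000 bytes
1 GiB = 2^30 bytes = 1,073,741,824 bytes
4,000,000,000 / 1,073,741,824 = 3.7 GiB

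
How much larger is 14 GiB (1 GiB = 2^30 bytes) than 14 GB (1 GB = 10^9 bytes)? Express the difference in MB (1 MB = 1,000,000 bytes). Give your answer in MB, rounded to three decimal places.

1,032.386 MB

14 GiB = 14 × 1,073,741,824 = 15,032,385,536 bytes
14 GB = 14 × 1,000,000,000 = 14,000,000,000 bytes
difference = 1,032,385,536 bytes
1,032,385,536 / 1,000,000 = 1,032.386 MB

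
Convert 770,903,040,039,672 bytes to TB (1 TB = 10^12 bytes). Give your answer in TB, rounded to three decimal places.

770.903 TB

770,903,040,039,672 bytes given.
1 TB = 10^12 bytes = 1,000,000,000,000 bytes
770,903,040,039,672 / 1,000,000,000,000 = 770.903 TB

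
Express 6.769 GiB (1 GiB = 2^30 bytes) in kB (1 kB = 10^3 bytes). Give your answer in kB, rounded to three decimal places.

7,268,158.407 kB

6.769 GiB = 6.769 × 2^30 bytes = 7,268,158,406.656 bytes
1 kB = 10^3 bytes = 1,000 bytes
7,268,158,406.656 / 1,000 = 7,268,158.407 kB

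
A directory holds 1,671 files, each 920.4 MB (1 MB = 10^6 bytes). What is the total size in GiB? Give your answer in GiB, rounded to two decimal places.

Total = 1,671 × 920.4 MB = 1537988.4 MB
= 1537988.4 × 1,000,000 bytes = 1,537,988,400,000 bytes
1 GiB = 1,073,741,824 bytes
1,537,988,400,000 / 1,073,741,824 = 1,432.36 GiB

1,432.36 GiB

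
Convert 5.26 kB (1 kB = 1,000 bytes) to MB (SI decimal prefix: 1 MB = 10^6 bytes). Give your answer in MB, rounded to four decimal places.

5.26 kB = 5.26 × 10^3 bytes = 5,260 bytes
1 MB = 10^6 bytes = 1,000,000 bytes
5,260 / 1,000,000 = 0.0053 MB

0.0053 MB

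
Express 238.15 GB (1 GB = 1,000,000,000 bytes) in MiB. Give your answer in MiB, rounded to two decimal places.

227,117.54 MiB

238.15 GB = 238.15 × 10^9 bytes = 238,150,000,000 bytes
1 MiB = 1,048,576 bytes
238,150,000,000 / 1,048,576 = 227,117.54 MiB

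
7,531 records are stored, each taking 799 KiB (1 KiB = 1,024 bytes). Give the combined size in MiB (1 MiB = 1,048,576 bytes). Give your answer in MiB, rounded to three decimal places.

Total = 7,531 × 799 KiB = 6,017,269 KiB
= 6,017,269 × 1,024 bytes = 6,161,683,456 bytes
1 MiB = 1,048,576 bytes
6,161,683,456 / 1,048,576 = 5,876.239 MiB

5,876.239 MiB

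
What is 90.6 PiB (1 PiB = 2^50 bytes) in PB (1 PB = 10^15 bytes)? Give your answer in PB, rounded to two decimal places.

102.01 PB

90.6 PiB × 1,125,899,906,842,624 bytes/PiB = 102,006,531,559,941,734.4 bytes
1 PB = 1,000,000,000,000,000 bytes
102,006,531,559,941,734.4 / 1,000,000,000,000,000 = 102.01 PB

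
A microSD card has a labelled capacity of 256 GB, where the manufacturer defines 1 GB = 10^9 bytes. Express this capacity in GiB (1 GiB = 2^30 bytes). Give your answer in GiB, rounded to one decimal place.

238.4 GiB

256 GB × 1,000,000,000 bytes/GB = 256,000,000,000 bytes
1 GiB = 1,073,741,824 bytes
256,000,000,000 / 1,073,741,824 = 238.4 GiB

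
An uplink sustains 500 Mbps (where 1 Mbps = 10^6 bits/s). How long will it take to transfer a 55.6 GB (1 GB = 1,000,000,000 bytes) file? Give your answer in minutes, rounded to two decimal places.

55.6 GB = 55,600,000,000 bytes = 444,800,000,000 bits
500 Mbps = 500,000,000 bits/s
time = 444,800,000,000 / 500,000,000 = 889.600 s
889.600 s / 60 = 14.83 minutes

14.83 minutes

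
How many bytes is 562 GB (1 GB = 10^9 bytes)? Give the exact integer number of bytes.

562,000,000,000 bytes

562 × 1,000,000,000 = 562,000,000,000 bytes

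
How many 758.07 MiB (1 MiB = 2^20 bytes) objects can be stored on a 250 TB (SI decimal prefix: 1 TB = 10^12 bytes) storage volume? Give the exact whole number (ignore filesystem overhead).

Capacity: 250 TB = 250,000,000,000,000 bytes
Per item: 758.07 MiB = 794,894,008.32 bytes
⌊250,000,000,000,000 / 794,894,008.32⌋ = 314,507

314,507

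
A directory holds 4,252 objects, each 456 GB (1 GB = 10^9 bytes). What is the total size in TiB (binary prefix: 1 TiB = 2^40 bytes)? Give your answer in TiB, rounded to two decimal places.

Total = 4,252 × 456 GB = 1,938,912 GB
= 1,938,912 × 1,000,000,000 bytes = 1,938,912,000,000,000 bytes
1 TiB = 1,099,511,627,776 bytes
1,938,912,000,000,000 / 1,099,511,627,776 = 1,763.43 TiB

1,763.43 TiB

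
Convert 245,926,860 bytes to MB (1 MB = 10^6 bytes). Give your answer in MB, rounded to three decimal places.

245,926,860 bytes given.
1 MB = 1,000,000 bytes
245,926,860 / 1,000,000 = 245.927 MB

245.927 MB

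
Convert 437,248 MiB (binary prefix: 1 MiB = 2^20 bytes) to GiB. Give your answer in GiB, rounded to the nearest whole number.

437,248 MiB × 1,048,576 bytes/MiB = 458,487,758,848 bytes
1 GiB = 1,073,741,824 bytes
458,487,758,848 / 1,073,741,824 = 427 GiB

427 GiB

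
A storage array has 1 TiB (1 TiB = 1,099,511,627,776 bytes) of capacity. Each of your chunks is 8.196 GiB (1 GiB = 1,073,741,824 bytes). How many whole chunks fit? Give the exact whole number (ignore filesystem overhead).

124

Capacity: 1 TiB = 1,099,511,627,776 bytes
Per item: 8.196 GiB = 8,800,387,989.504 bytes
⌊1,099,511,627,776 / 8,800,387,989.504⌋ = 124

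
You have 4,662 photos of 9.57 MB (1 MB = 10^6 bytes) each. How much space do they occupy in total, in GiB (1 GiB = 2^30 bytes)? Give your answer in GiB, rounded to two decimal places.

Total = 4,662 × 9.57 MB = 44615.34 MB
= 44615.34 × 1,000,000 bytes = 44,615,340,000 bytes
1 GiB = 1,073,741,824 bytes
44,615,340,000 / 1,073,741,824 = 41.55 GiB

41.55 GiB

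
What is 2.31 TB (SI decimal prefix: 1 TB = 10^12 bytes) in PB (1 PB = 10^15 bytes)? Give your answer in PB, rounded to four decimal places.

2.31 TB × 1,000,000,000,000 bytes/TB = 2,310,000,000,000 bytes
1 PB = 10^15 bytes = 1,000,000,000,000,000 bytes
2,310,000,000,000 / 1,000,000,000,000,000 = 0.0023 PB

0.0023 PB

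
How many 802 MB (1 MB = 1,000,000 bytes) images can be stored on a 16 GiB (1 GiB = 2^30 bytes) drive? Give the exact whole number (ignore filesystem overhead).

Capacity: 16 GiB = 17,179,869,184 bytes
Per item: 802 MB = 802,000,000 bytes
⌊17,179,869,184 / 802,000,000⌋ = 21

21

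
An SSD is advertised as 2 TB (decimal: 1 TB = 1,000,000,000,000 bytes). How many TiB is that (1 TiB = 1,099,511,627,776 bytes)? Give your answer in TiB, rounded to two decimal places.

2 TB = 2 × 10^12 bytes = 2,000,000,000,000 bytes
1 TiB = 1,099,511,627,776 bytes
2,000,000,000,000 / 1,099,511,627,776 = 1.82 TiB

1.82 TiB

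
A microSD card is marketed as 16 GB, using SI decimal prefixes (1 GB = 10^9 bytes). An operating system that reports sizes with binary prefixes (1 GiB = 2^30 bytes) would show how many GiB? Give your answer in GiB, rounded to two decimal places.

14.90 GiB

16 GB = 16 × 10^9 bytes = 16,000,000,000 bytes
1 GiB = 2^30 bytes = 1,073,741,824 bytes
16,000,000,000 / 1,073,741,824 = 14.90 GiB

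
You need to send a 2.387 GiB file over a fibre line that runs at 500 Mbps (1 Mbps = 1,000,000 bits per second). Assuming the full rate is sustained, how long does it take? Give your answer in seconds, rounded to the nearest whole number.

2.387 GiB = 2,563,021,733.888 bytes = 20,504,173,871.104 bits
500 Mbps = 500,000,000 bits/s
time = 20,504,173,871.104 / 500,000,000 = 41 s

41 seconds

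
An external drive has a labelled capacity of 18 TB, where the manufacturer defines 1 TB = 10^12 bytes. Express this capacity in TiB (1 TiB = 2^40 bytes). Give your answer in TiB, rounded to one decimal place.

16.4 TiB

18 TB = 18 × 10^12 bytes = 18,000,000,000,000 bytes
1 TiB = 2^40 bytes = 1,099,511,627,776 bytes
18,000,000,000,000 / 1,099,511,627,776 = 16.4 TiB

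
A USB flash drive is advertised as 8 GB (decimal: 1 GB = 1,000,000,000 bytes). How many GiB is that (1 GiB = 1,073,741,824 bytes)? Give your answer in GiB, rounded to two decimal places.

7.45 GiB

8 GB = 8 × 10^9 bytes = 8,000,000,000 bytes
1 GiB = 1,073,741,824 bytes
8,000,000,000 / 1,073,741,824 = 7.45 GiB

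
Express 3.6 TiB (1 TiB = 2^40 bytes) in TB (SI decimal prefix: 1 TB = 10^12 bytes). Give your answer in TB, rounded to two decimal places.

3.6 TiB × 1,099,511,627,776 bytes/TiB = 3,958,241,859,993.6 bytes
1 TB = 10^12 bytes = 1,000,000,000,000 bytes
3,958,241,859,993.6 / 1,000,000,000,000 = 3.96 TB

3.96 TB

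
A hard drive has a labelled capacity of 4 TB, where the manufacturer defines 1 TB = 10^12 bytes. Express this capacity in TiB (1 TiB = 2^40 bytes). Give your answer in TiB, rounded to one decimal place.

4 TB = 4 × 10^12 bytes = 4,000,000,000,000 bytes
1 TiB = 2^40 bytes = 1,099,511,627,776 bytes
4,000,000,000,000 / 1,099,511,627,776 = 3.6 TiB

3.6 TiB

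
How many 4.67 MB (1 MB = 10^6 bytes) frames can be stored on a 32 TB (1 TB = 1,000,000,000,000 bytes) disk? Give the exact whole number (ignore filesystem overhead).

6,852,248

Capacity: 32 TB = 32,000,000,000,000 bytes
Per item: 4.67 MB = 4,670,000 bytes
⌊32,000,000,000,000 / 4,670,000⌋ = 6,852,248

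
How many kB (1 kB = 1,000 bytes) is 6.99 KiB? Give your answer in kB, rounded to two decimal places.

7.16 kB

6.99 KiB × 1,024 bytes/KiB = 7,157.76 bytes
1 kB = 10^3 bytes = 1,000 bytes
7,157.76 / 1,000 = 7.16 kB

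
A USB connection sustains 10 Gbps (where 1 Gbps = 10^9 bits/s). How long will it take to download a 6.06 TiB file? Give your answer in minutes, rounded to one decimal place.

6.06 TiB = 6,663,040,464,322.56 bytes = 53,304,323,714,580.48 bits
10 Gbps = 10,000,000,000 bits/s
time = 53,304,323,714,580.48 / 10,000,000,000 = 5,330.43 s
5,330.43 s / 60 = 88.8 minutes

88.8 minutes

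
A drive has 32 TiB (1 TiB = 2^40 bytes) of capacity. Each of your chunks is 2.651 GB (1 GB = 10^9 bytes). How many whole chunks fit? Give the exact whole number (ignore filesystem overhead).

Capacity: 32 TiB = 35,184,372,088,832 bytes
Per item: 2.651 GB = 2,651,000,000 bytes
⌊35,184,372,088,832 / 2,651,000,000⌋ = 13,272

13,272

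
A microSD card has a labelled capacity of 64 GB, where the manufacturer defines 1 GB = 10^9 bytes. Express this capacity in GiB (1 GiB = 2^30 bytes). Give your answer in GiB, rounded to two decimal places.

59.60 GiB

64 GB = 64 × 10^9 bytes = 64,000,000,000 bytes
1 GiB = 1,073,741,824 bytes
64,000,000,000 / 1,073,741,824 = 59.60 GiB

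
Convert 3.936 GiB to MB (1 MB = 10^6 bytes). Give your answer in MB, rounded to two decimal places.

3.936 GiB × 1,073,741,824 bytes/GiB = 4,226,247,819.264 bytes
1 MB = 1,000,000 bytes
4,226,247,819.264 / 1,000,000 = 4,226.25 MB

4,226.25 MB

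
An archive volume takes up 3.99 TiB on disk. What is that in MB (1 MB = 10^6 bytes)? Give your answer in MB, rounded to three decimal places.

3.99 TiB × 1,099,511,627,776 bytes/TiB = 4,387,051,394,826.24 bytes
1 MB = 10^6 bytes = 1,000,000 bytes
4,387,051,394,826.24 / 1,000,000 = 4,387,051.395 MB

4,387,051.395 MB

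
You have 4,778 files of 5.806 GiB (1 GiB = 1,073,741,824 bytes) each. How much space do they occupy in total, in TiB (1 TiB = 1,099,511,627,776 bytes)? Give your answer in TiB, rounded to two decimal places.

27.09 TiB

Total = 4,778 × 5.806 GiB = 27741.068 GiB
= 27741.068 × 1,073,741,824 bytes = 29,786,744,954,028.032 bytes
1 TiB = 1,099,511,627,776 bytes
29,786,744,954,028.032 / 1,099,511,627,776 = 27.09 TiB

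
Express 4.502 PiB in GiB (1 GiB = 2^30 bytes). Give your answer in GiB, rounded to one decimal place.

4,720,689.2 GiB

4.502 PiB = 4.502 × 2^50 bytes = 5,068,801,380,605,493.248 bytes
1 GiB = 2^30 bytes = 1,073,741,824 bytes
5,068,801,380,605,493.248 / 1,073,741,824 = 4,720,689.2 GiB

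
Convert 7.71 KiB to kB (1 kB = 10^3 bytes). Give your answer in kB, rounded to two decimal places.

7.71 KiB = 7.71 × 2^10 bytes = 7,895.04 bytes
1 kB = 1,000 bytes
7,895.04 / 1,000 = 7.90 kB

7.90 kB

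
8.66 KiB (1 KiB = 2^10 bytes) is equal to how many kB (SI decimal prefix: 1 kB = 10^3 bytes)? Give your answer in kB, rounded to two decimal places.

8.66 KiB = 8.66 × 2^10 bytes = 8,867.84 bytes
1 kB = 1,000 bytes
8,867.84 / 1,000 = 8.87 kB

8.87 kB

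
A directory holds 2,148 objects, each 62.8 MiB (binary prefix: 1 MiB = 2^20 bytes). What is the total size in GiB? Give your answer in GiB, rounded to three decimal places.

131.733 GiB

Total = 2,148 × 62.8 MiB = 134894.4 MiB
= 134894.4 × 1,048,576 bytes = 141,447,030,374.4 bytes
1 GiB = 1,073,741,824 bytes
141,447,030,374.4 / 1,073,741,824 = 131.733 GiB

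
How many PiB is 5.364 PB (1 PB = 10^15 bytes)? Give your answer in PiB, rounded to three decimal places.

5.364 PB = 5.364 × 10^15 bytes = 5,364,000,000,000,000 bytes
1 PiB = 1,125,899,906,842,624 bytes
5,364,000,000,000,000 / 1,125,899,906,842,624 = 4.764 PiB

4.764 PiB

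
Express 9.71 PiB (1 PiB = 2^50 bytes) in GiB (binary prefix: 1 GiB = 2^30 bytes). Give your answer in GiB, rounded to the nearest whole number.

9.71 PiB × 1,125,899,906,842,624 bytes/PiB = 10,932,488,095,441,879.04 bytes
1 GiB = 2^30 bytes = 1,073,741,824 bytes
10,932,488,095,441,879.04 / 1,073,741,824 = 10,181,673 GiB

10,181,673 GiB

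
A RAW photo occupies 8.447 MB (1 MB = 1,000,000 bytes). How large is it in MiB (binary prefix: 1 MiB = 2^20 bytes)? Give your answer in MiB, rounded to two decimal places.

8.06 MiB

8.447 MB = 8.447 × 10^6 bytes = 8,447,000 bytes
1 MiB = 2^20 bytes = 1,048,576 bytes
8,447,000 / 1,048,576 = 8.06 MiB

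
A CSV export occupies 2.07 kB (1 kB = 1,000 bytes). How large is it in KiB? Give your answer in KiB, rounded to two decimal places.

2.02 KiB

2.07 kB = 2.07 × 10^3 bytes = 2,070 bytes
1 KiB = 1,024 bytes
2,070 / 1,024 = 2.02 KiB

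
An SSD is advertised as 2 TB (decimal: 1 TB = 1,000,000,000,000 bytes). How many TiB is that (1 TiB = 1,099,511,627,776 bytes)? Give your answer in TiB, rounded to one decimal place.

1.8 TiB

2 TB × 1,000,000,000,000 bytes/TB = 2,000,000,000,000 bytes
1 TiB = 1,099,511,627,776 bytes
2,000,000,000,000 / 1,099,511,627,776 = 1.8 TiB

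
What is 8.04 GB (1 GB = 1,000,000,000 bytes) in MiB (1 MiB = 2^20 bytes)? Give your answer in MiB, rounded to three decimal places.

8.04 GB = 8.04 × 10^9 bytes = 8,040,000,000 bytes
1 MiB = 1,048,576 bytes
8,040,000,000 / 1,048,576 = 7,667.542 MiB

7,667.542 MiB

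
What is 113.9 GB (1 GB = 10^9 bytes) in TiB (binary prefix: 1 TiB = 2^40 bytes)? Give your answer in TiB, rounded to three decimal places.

113.9 GB = 113.9 × 10^9 bytes = 113,900,000,000 bytes
1 TiB = 1,099,511,627,776 bytes
113,900,000,000 / 1,099,511,627,776 = 0.104 TiB

0.104 TiB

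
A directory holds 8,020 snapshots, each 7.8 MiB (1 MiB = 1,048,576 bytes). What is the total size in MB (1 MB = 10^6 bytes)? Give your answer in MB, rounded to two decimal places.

Total = 8,020 × 7.8 MiB = 62,556 MiB
= 62,556 × 1,048,576 bytes = 65,594,720,256 bytes
1 MB = 1,000,000 bytes
65,594,720,256 / 1,000,000 = 65,594.72 MB

65,594.72 MB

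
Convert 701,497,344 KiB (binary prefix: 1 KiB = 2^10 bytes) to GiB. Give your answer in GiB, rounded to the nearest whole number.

669 GiB

701,497,344 KiB × 1,024 bytes/KiB = 718,333,280,256 bytes
1 GiB = 1,073,741,824 bytes
718,333,280,256 / 1,073,741,824 = 669 GiB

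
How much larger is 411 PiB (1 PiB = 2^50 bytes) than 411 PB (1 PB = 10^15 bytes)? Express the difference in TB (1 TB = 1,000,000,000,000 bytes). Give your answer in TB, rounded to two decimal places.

51,744.86 TB

411 PiB = 411 × 1,125,899,906,842,624 = 462,744,861,712,318,464 bytes
411 PB = 411 × 1,000,000,000,000,000 = 411,000,000,000,000,000 bytes
difference = 51,744,861,712,318,464 bytes
51,744,861,712,318,464 / 1,000,000,000,000 = 51,744.86 TB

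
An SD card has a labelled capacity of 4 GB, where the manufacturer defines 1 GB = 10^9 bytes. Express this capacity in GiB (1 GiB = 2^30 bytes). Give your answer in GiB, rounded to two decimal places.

3.73 GiB

4 GB = 4 × 10^9 bytes = 4,000,000,000 bytes
1 GiB = 1,073,741,824 bytes
4,000,000,000 / 1,073,741,824 = 3.73 GiB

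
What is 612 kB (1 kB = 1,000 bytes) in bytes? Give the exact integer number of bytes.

612,000 bytes

612 × 1,000 = 612,000 bytes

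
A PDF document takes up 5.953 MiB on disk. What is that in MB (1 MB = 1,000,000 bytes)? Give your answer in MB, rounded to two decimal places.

6.24 MB

5.953 MiB = 5.953 × 2^20 bytes = 6,242,172.928 bytes
1 MB = 1,000,000 bytes
6,242,172.928 / 1,000,000 = 6.24 MB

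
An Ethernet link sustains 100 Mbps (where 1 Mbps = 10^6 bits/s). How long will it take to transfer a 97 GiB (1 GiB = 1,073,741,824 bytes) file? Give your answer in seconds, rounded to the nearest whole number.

97 GiB = 104,152,956,928 bytes = 833,223,655,424 bits
100 Mbps = 100,000,000 bits/s
time = 833,223,655,424 / 100,000,000 = 8,332 s

8,332 seconds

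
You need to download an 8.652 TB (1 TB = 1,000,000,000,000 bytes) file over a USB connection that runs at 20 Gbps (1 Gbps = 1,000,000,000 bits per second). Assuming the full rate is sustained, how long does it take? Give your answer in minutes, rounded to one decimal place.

57.7 minutes

8.652 TB = 8,652,000,000,000 bytes = 69,216,000,000,000 bits
20 Gbps = 20,000,000,000 bits/s
time = 69,216,000,000,000 / 20,000,000,000 = 3,460.80 s
3,460.80 s / 60 = 57.7 minutes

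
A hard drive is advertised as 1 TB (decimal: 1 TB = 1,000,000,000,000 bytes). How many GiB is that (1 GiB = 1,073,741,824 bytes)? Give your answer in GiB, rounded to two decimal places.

1 TB = 1 × 10^12 bytes = 1,000,000,000,000 bytes
1 GiB = 1,073,741,824 bytes
1,000,000,000,000 / 1,073,741,824 = 931.32 GiB

931.32 GiB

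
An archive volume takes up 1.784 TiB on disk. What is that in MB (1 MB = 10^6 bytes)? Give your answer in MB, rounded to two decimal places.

1.784 TiB = 1.784 × 2^40 bytes = 1,961,528,743,952.384 bytes
1 MB = 1,000,000 bytes
1,961,528,743,952.384 / 1,000,000 = 1,961,528.74 MB

1,961,528.74 MB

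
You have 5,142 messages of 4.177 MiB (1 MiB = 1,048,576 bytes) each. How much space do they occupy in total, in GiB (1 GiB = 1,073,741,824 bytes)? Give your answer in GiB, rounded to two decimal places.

20.97 GiB

Total = 5,142 × 4.177 MiB = 21478.134 MiB
= 21478.134 × 1,048,576 bytes = 22,521,455,837.184 bytes
1 GiB = 1,073,741,824 bytes
22,521,455,837.184 / 1,073,741,824 = 20.97 GiB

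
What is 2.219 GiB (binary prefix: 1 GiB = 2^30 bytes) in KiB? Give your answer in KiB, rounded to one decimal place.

2,326,790.1 KiB

2.219 GiB = 2.219 × 2^30 bytes = 2,382,633,107.456 bytes
1 KiB = 2^10 bytes = 1,024 bytes
2,382,633,107.456 / 1,024 = 2,326,790.1 KiB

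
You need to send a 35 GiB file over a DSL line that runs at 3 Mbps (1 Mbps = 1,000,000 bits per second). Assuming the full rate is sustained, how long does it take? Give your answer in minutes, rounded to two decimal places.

35 GiB = 37,580,963,840 bytes = 300,647,710,720 bits
3 Mbps = 3,000,000 bits/s
time = 300,647,710,720 / 3,000,000 = 100,215.904 s
100,215.904 s / 60 = 1,670.27 minutes

1,670.27 minutes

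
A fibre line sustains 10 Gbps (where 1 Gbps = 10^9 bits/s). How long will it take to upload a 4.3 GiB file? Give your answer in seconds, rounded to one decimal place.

3.7 seconds

4.3 GiB = 4,617,089,843.2 bytes = 36,936,718,745.6 bits
10 Gbps = 10,000,000,000 bits/s
time = 36,936,718,745.6 / 10,000,000,000 = 3.7 s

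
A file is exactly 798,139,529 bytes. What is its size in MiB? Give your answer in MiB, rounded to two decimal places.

761.17 MiB

798,139,529 bytes given.
1 MiB = 2^20 bytes = 1,048,576 bytes
798,139,529 / 1,048,576 = 761.17 MiB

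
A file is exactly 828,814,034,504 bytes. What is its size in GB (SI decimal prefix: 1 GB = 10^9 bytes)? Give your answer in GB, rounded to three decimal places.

828,814,034,504 bytes given.
1 GB = 1,000,000,000 bytes
828,814,034,504 / 1,000,000,000 = 828.814 GB

828.814 GB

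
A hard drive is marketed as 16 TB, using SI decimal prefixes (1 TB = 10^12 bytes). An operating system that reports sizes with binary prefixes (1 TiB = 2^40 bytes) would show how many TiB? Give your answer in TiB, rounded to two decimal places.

16 TB × 1,000,000,000,000 bytes/TB = 16,000,000,000,000 bytes
1 TiB = 1,099,511,627,776 bytes
16,000,000,000,000 / 1,099,511,627,776 = 14.55 TiB

14.55 TiB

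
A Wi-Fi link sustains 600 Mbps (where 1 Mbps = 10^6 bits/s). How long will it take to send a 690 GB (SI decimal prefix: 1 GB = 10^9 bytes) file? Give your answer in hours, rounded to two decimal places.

2.56 hours

690 GB = 690,000,000,000 bytes = 5,520,000,000,000 bits
600 Mbps = 600,000,000 bits/s
time = 5,520,000,000,000 / 600,000,000 = 9,200.0000 s
9,200.0000 s / 3600 = 2.56 hours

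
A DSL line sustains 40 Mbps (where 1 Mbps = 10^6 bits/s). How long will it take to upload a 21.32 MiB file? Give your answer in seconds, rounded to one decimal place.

21.32 MiB = 22,355,640.32 bytes = 178,845,122.56 bits
40 Mbps = 40,000,000 bits/s
time = 178,845,122.56 / 40,000,000 = 4.5 s

4.5 seconds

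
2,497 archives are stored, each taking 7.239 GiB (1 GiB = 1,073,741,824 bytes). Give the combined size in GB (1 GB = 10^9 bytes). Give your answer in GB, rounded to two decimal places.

Total = 2,497 × 7.239 GiB = 18075.783 GiB
= 18075.783 × 1,073,741,824 bytes = 19,408,724,208,648.192 bytes
1 GB = 1,000,000,000 bytes
19,408,724,208,648.192 / 1,000,000,000 = 19,408.72 GB

19,408.72 GB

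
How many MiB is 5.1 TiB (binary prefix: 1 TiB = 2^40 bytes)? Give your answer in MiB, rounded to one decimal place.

5.1 TiB × 1,099,511,627,776 bytes/TiB = 5,607,509,301,657.6 bytes
1 MiB = 1,048,576 bytes
5,607,509,301,657.6 / 1,048,576 = 5,347,737.6 MiB

5,347,737.6 MiB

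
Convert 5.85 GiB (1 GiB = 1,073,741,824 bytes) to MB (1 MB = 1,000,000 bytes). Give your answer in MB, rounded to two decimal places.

5.85 GiB = 5.85 × 2^30 bytes = 6,281,389,670.4 bytes
1 MB = 10^6 bytes = 1,000,000 bytes
6,281,389,670.4 / 1,000,000 = 6,281.39 MB

6,281.39 MB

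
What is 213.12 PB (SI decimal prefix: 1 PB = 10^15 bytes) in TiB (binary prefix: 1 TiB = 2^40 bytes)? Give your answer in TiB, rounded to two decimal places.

213.12 PB = 213.12 × 10^15 bytes = 213,120,000,000,000,000 bytes
1 TiB = 2^40 bytes = 1,099,511,627,776 bytes
213,120,000,000,000,000 / 1,099,511,627,776 = 193,831.51 TiB

193,831.51 TiB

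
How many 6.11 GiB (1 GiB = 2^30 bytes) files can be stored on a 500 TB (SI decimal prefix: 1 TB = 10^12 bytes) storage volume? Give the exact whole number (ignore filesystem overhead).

76,212

Capacity: 500 TB = 500,000,000,000,000 bytes
Per item: 6.11 GiB = 6,560,562,544.64 bytes
⌊500,000,000,000,000 / 6,560,562,544.64⌋ = 76,212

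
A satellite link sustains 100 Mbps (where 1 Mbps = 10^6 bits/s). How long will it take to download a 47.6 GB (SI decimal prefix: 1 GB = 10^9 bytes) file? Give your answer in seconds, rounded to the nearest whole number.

47.6 GB = 47,600,000,000 bytes = 380,800,000,000 bits
100 Mbps = 100,000,000 bits/s
time = 380,800,000,000 / 100,000,000 = 3,808 s

3,808 seconds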